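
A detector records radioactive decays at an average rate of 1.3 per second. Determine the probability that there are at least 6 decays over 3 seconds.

0.1994

Over the interval, μ = 1.3 × 3 = 3.9 (3 seconds).
P(N ≥ 6) = 1 − P(N ≤ 5) = 1 − Σ_{j=0}^{5} e^(−μ) μ^j/j! ≈ 0.1994.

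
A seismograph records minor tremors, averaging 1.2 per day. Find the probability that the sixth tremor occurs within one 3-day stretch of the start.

Over the interval, μ = 1.2 × 3 = 3.6 (a 3-day stretch = 3 days).
The sixth arrival falls in the interval iff at least 6 events occur there: P(S_6 ≤ t) = P(N ≥ 6) = 1 − P(N ≤ 5) ≈ 0.1559.

0.1559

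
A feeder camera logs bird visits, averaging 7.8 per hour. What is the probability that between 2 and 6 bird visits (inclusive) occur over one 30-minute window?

Over the interval, μ = 7.8 × 0.5 = 3.9 (a 30-minute window = 0.5 hours).
P(2 ≤ N ≤ 6) = Σ_{j=2}^{6} e^(−3.9) · 3.9^j/j! ≈ 0.8003.

0.8003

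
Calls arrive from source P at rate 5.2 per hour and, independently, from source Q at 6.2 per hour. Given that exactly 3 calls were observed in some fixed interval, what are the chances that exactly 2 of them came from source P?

0.3395

Given the total, each event is independently from source P with probability p = λ_P/(λ_P+λ_Q) = 5.2/11.4 ≈ 0.4561.
So K ~ Binomial(3, 5.2/11.4): P(K = 2) = C(3,2) · (5.2/11.4)^2 · (6.2/11.4)^1 ≈ 0.3395.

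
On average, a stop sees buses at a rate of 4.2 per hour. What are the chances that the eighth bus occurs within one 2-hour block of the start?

Over the interval, μ = 4.2 × 2 = 8.4 (a 2-hour block = 2 hours).
The eighth arrival falls in the interval iff at least 8 events occur there: P(S_8 ≤ t) = P(N ≥ 8) = 1 − P(N ≤ 7) ≈ 0.6013.

0.6013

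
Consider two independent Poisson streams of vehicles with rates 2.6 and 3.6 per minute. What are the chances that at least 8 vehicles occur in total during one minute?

Independent Poisson processes superpose: combined rate λ = 2.6 + 3.6 = 6.2 per minute.
So μ = 6.2.
P(N ≥ 8) = 1 − P(N ≤ 7) ≈ 0.2840.

0.2840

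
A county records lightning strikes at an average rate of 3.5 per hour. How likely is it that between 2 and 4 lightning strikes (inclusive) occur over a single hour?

0.5896

With mean μ = 3.5 per hour,
P(2 ≤ N ≤ 4) = Σ_{j=2}^{4} e^(−3.5) · 3.5^j/j! ≈ 0.5896.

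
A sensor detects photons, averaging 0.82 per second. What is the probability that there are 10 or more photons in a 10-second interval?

0.3085

Over the interval, μ = 0.82 × 10 = 8.2 (a 10-second interval = 10 seconds).
P(N ≥ 10) = 1 − P(N ≤ 9) = 1 − Σ_{j=0}^{9} e^(−μ) μ^j/j! ≈ 0.3085.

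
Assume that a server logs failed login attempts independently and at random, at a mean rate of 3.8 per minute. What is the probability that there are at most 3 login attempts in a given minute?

0.4735

With mean μ = 3.8 per minute,
P(N ≤ 3) = Σ_{j=0}^{3} e^(−μ) μ^j/j! ≈ 0.4735.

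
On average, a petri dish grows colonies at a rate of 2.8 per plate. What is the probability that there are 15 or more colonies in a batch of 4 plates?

0.1609

Over the interval, μ = 2.8 × 4 = 11.2 (a batch of 4 plates = 4 plates).
P(N ≥ 15) = 1 − P(N ≤ 14) = 1 − Σ_{j=0}^{14} e^(−μ) μ^j/j! ≈ 0.1609.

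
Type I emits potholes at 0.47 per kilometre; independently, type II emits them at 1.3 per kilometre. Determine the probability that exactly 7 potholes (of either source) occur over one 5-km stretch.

0.1210

Independent Poisson processes superpose: combined rate λ = 0.47 + 1.3 = 1.77 per kilometre.
Over the interval, μ = 1.77 × 5 = 8.85 (a 5-km stretch = 5 kilometres).
P(N = 7) = e^(−8.85) · 8.85^7/7! ≈ 0.1210.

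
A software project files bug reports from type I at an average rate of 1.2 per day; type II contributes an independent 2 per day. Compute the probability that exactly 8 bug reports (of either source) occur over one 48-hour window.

Independent Poisson processes superpose: combined rate λ = 1.2 + 2 = 3.2 per day.
Over the interval, μ = 3.2 × 2 = 6.4 (a 48-hour window = 2 days).
P(N = 8) = e^(−6.4) · 6.4^8/8! ≈ 0.1160.

0.1160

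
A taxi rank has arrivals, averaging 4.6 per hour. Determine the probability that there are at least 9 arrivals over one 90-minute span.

0.2580

Over the interval, μ = 4.6 × 1.5 = 6.9 (a 90-minute span = 1.5 hours).
P(N ≥ 9) = 1 − P(N ≤ 8) = 1 − Σ_{j=0}^{8} e^(−μ) μ^j/j! ≈ 0.2580.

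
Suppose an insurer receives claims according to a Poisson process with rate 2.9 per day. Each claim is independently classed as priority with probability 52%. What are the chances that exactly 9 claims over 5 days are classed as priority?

Thinning: the claims that are classed as priority themselves form a Poisson process with rate 0.52 × 2.9 = 1.508 per day.
Over the interval, μ = 1.508 × 5 = 7.54 (5 days).
P(N = 9) = e^(−7.54) · 7.54^9/9! ≈ 0.1153.

0.1153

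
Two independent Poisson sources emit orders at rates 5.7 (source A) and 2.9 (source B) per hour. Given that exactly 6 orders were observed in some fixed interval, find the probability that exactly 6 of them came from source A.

0.0848

Given the total, each event is independently from source A with probability p = λ_A/(λ_A+λ_B) = 5.7/8.6 ≈ 0.6628.
So K ~ Binomial(6, 5.7/8.6): P(K = 6) = C(6,6) · (5.7/8.6)^6 · (2.9/8.6)^0 ≈ 0.0848.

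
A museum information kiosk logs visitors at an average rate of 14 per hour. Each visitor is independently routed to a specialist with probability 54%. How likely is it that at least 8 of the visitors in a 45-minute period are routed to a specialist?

Thinning: the visitors that are routed to a specialist themselves form a Poisson process with rate 0.54 × 14 = 7.56 per hour.
Over the interval, μ = 7.56 × 0.75 = 5.67 (a 45-minute period = 0.75 hours).
P(N ≥ 8) = 1 − P(N ≤ 7) ≈ 0.2120.

0.2120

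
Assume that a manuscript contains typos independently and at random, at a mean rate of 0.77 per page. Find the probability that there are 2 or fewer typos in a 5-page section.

0.2609

Over the interval, μ = 0.77 × 5 = 3.85 (a 5-page section = 5 pages).
P(N ≤ 2) = Σ_{j=0}^{2} e^(−μ) μ^j/j! ≈ 0.2609.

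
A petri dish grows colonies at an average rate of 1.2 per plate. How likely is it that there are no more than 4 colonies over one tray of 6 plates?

Over the interval, μ = 1.2 × 6 = 7.2 (a tray of 6 plates = 6 plates).
P(N ≤ 4) = Σ_{j=0}^{4} e^(−μ) μ^j/j! ≈ 0.1555.

0.1555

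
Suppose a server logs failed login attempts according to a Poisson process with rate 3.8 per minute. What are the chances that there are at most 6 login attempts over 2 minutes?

Over the interval, μ = 3.8 × 2 = 7.6 (2 minutes).
P(N ≤ 6) = Σ_{j=0}^{6} e^(−μ) μ^j/j! ≈ 0.3646.

0.3646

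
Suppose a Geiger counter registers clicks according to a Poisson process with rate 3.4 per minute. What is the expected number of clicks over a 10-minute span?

34

E[N] = λt = 3.4 × 10 = 34 (a 10-minute span = 10 minutes).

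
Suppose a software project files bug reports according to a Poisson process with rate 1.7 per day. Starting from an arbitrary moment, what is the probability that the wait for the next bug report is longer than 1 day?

0.1827

The wait for the next event is exponential with rate λ = 1.7 per day.
P(T > 1) = e^(−λt) = e^(−1.7 × 1) = e^(−1.7) ≈ 0.1827.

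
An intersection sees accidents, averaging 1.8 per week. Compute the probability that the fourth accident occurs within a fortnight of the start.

0.4848

Over the interval, μ = 1.8 × 2 = 3.6 (a fortnight = 2 weeks).
The fourth arrival falls in the interval iff at least 4 events occur there: P(S_4 ≤ t) = P(N ≥ 4) = 1 − P(N ≤ 3) ≈ 0.4848.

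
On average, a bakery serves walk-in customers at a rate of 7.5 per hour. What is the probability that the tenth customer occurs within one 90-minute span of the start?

0.6860

Over the interval, μ = 7.5 × 1.5 = 11.25 (a 90-minute span = 1.5 hours).
The tenth arrival falls in the interval iff at least 10 events occur there: P(S_10 ≤ t) = P(N ≥ 10) = 1 − P(N ≤ 9) ≈ 0.6860.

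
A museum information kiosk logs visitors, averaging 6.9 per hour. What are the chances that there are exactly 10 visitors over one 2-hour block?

0.0701

Over the interval, μ = 6.9 × 2 = 13.8 (a 2-hour block = 2 hours).
P(N = 10) = e^(−μ) μ^10/10! = e^(−13.8) · 13.8^10/3628800 ≈ 0.0701.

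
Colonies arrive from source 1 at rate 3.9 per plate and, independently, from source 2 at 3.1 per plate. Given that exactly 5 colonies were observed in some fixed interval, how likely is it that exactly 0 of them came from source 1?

0.0170

Given the total, each event is independently from source 1 with probability p = λ_1/(λ_1+λ_2) = 3.9/7 ≈ 0.5571.
So K ~ Binomial(5, 3.9/7): P(K = 0) = C(5,0) · (3.9/7)^0 · (3.1/7)^5 ≈ 0.0170.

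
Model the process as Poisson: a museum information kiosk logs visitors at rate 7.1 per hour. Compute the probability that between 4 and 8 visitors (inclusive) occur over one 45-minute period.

0.6863

Over the interval, μ = 7.1 × 0.75 = 5.325 (a 45-minute period = 0.75 hours).
P(4 ≤ N ≤ 8) = Σ_{j=4}^{8} e^(−5.325) · 5.325^j/j! ≈ 0.6863.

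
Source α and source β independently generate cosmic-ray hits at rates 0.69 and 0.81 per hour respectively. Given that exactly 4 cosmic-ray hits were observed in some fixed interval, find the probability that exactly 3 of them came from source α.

Given the total, each event is independently from source α with probability p = λ_α/(λ_α+λ_β) = 0.69/1.5 = 0.4600.
So K ~ Binomial(4, 0.69/1.5): P(K = 3) = C(4,3) · (0.69/1.5)^3 · (0.81/1.5)^1 ≈ 0.2102.

0.2102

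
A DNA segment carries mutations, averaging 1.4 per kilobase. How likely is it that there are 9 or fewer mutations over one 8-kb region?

0.3192

Over the interval, μ = 1.4 × 8 = 11.2 (an 8-kb region = 8 kilobases).
P(N ≤ 9) = Σ_{j=0}^{9} e^(−μ) μ^j/j! ≈ 0.3192.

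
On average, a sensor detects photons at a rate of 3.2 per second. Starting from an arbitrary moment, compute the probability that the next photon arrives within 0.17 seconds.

Inter-arrival times are exponential with rate λ = 3.2 per second.
P(T ≤ 0.17) = 1 − e^(−λt) = 1 − e^(−3.2 × 0.17) = 1 − e^(−0.544) ≈ 0.4196.

0.4196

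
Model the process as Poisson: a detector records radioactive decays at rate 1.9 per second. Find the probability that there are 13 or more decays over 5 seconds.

0.1636

Over the interval, μ = 1.9 × 5 = 9.5 (5 seconds).
P(N ≥ 13) = 1 − P(N ≤ 12) = 1 − Σ_{j=0}^{12} e^(−μ) μ^j/j! ≈ 0.1636.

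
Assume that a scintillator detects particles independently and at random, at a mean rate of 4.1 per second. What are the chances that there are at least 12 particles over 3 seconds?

0.5722

Over the interval, μ = 4.1 × 3 = 12.3 (3 seconds).
P(N ≥ 12) = 1 − P(N ≤ 11) = 1 − Σ_{j=0}^{11} e^(−μ) μ^j/j! ≈ 0.5722.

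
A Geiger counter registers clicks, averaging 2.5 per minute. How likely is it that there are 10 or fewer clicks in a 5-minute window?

Over the interval, μ = 2.5 × 5 = 12.5 (a 5-minute window = 5 minutes).
P(N ≤ 10) = Σ_{j=0}^{10} e^(−μ) μ^j/j! ≈ 0.2971.

0.2971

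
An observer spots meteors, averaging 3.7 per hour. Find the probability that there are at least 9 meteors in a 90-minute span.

0.1099

Over the interval, μ = 3.7 × 1.5 = 5.55 (a 90-minute span = 1.5 hours).
P(N ≥ 9) = 1 − P(N ≤ 8) = 1 − Σ_{j=0}^{8} e^(−μ) μ^j/j! ≈ 0.1099.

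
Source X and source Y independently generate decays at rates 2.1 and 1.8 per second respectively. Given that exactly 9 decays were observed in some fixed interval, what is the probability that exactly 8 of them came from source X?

0.0294

Given the total, each event is independently from source X with probability p = λ_X/(λ_X+λ_Y) = 2.1/3.9 ≈ 0.5385.
So K ~ Binomial(9, 2.1/3.9): P(K = 8) = C(9,8) · (2.1/3.9)^8 · (1.8/3.9)^1 ≈ 0.0294.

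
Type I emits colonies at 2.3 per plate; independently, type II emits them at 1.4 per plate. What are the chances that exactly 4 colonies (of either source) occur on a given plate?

0.1931

Independent Poisson processes superpose: combined rate λ = 2.3 + 1.4 = 3.7 per plate.
So μ = 3.7.
P(N = 4) = e^(−3.7) · 3.7^4/4! ≈ 0.1931.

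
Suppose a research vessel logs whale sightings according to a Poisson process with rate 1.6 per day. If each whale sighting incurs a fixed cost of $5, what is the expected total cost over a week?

E[N] = 1.6 × 7 = 11.2 (a week = 7 days); E[cost] = 11.2 × $5 = $56.

$56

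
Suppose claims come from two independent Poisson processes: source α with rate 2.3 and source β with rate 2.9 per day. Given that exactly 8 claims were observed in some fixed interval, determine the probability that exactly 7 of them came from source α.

0.0148

Given the total, each event is independently from source α with probability p = λ_α/(λ_α+λ_β) = 2.3/5.2 ≈ 0.4423.
So K ~ Binomial(8, 2.3/5.2): P(K = 7) = C(8,7) · (2.3/5.2)^7 · (2.9/5.2)^1 ≈ 0.0148.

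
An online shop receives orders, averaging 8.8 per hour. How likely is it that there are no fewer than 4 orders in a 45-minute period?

Over the interval, μ = 8.8 × 0.75 = 6.6 (a 45-minute period = 0.75 hours).
P(N ≥ 4) = 1 − P(N ≤ 3) = 1 − Σ_{j=0}^{3} e^(−μ) μ^j/j! ≈ 0.8948.

0.8948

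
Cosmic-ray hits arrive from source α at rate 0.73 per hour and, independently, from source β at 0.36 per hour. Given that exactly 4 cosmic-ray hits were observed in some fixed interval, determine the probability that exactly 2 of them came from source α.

Given the total, each event is independently from source α with probability p = λ_α/(λ_α+λ_β) = 0.73/1.09 ≈ 0.6697.
So K ~ Binomial(4, 0.73/1.09): P(K = 2) = C(4,2) · (0.73/1.09)^2 · (0.36/1.09)^2 ≈ 0.2936.

0.2936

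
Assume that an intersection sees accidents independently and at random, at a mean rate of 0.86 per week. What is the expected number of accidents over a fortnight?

1.72

E[N] = λt = 0.86 × 2 = 1.72 (a fortnight = 2 weeks).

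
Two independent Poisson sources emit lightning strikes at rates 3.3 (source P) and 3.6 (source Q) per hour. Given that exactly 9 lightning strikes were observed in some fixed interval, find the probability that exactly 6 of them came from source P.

0.1428

Given the total, each event is independently from source P with probability p = λ_P/(λ_P+λ_Q) = 3.3/6.9 ≈ 0.4783.
So K ~ Binomial(9, 3.3/6.9): P(K = 6) = C(9,6) · (3.3/6.9)^6 · (3.6/6.9)^3 ≈ 0.1428.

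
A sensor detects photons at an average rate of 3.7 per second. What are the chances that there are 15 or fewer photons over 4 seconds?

Over the interval, μ = 3.7 × 4 = 14.8 (4 seconds).
P(N ≤ 15) = Σ_{j=0}^{15} e^(−μ) μ^j/j! ≈ 0.5886.

0.5886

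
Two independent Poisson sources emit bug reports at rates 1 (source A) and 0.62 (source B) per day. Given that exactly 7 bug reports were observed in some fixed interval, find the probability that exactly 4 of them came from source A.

Given the total, each event is independently from source A with probability p = λ_A/(λ_A+λ_B) = 1/1.62 ≈ 0.6173.
So K ~ Binomial(7, 1/1.62): P(K = 4) = C(7,4) · (1/1.62)^4 · (0.62/1.62)^3 ≈ 0.2849.

0.2849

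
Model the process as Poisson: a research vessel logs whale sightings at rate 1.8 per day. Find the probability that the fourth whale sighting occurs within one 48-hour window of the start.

Over the interval, μ = 1.8 × 2 = 3.6 (a 48-hour window = 2 days).
The fourth arrival falls in the interval iff at least 4 events occur there: P(S_4 ≤ t) = P(N ≥ 4) = 1 − P(N ≤ 3) ≈ 0.4848.

0.4848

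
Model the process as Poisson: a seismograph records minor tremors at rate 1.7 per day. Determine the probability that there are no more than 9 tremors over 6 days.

0.4332

Over the interval, μ = 1.7 × 6 = 10.2 (6 days).
P(N ≤ 9) = Σ_{j=0}^{9} e^(−μ) μ^j/j! ≈ 0.4332.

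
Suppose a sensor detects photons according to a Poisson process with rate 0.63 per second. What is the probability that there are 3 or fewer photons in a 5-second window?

0.6137

Over the interval, μ = 0.63 × 5 = 3.15 (a 5-second window = 5 seconds).
P(N ≤ 3) = Σ_{j=0}^{3} e^(−μ) μ^j/j! ≈ 0.6137.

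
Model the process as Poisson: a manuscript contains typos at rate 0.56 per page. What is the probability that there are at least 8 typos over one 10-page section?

Over the interval, μ = 0.56 × 10 = 5.6 (a 10-page section = 10 pages).
P(N ≥ 8) = 1 − P(N ≤ 7) = 1 − Σ_{j=0}^{7} e^(−μ) μ^j/j! ≈ 0.2030.

0.2030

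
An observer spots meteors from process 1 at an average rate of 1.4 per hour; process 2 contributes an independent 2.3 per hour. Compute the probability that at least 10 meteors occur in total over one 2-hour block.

Independent Poisson processes superpose: combined rate λ = 1.4 + 2.3 = 3.7 per hour.
Over the interval, μ = 3.7 × 2 = 7.4 (a 2-hour block = 2 hours).
P(N ≥ 10) = 1 − P(N ≤ 9) ≈ 0.2123.

0.2123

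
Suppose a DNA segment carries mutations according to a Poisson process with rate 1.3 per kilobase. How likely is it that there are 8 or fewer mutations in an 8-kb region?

Over the interval, μ = 1.3 × 8 = 10.4 (an 8-kb region = 8 kilobases).
P(N ≤ 8) = Σ_{j=0}^{8} e^(−μ) μ^j/j! ≈ 0.2896.

0.2896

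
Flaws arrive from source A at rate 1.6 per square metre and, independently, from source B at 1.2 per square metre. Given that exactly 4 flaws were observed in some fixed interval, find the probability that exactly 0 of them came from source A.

0.0337

Given the total, each event is independently from source A with probability p = λ_A/(λ_A+λ_B) = 1.6/2.8 ≈ 0.5714.
So K ~ Binomial(4, 1.6/2.8): P(K = 0) = C(4,0) · (1.6/2.8)^0 · (1.2/2.8)^4 ≈ 0.0337.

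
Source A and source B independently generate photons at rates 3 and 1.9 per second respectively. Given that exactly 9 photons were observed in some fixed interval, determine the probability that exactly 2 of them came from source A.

Given the total, each event is independently from source A with probability p = λ_A/(λ_A+λ_B) = 3/4.9 ≈ 0.6122.
So K ~ Binomial(9, 3/4.9): P(K = 2) = C(9,2) · (3/4.9)^2 · (1.9/4.9)^7 ≈ 0.0178.

0.0178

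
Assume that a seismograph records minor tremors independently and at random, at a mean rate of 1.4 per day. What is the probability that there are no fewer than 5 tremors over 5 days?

0.8270

Over the interval, μ = 1.4 × 5 = 7 (5 days).
P(N ≥ 5) = 1 − P(N ≤ 4) = 1 − Σ_{j=0}^{4} e^(−μ) μ^j/j! ≈ 0.8270.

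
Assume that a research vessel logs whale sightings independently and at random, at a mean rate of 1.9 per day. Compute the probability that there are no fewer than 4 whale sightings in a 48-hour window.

0.5265

Over the interval, μ = 1.9 × 2 = 3.8 (a 48-hour window = 2 days).
P(N ≥ 4) = 1 − P(N ≤ 3) = 1 − Σ_{j=0}^{3} e^(−μ) μ^j/j! ≈ 0.5265.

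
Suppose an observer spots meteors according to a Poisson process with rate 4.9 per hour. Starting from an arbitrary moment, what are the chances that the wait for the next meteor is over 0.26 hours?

The wait for the next event is exponential with rate λ = 4.9 per hour.
P(T > 0.26) = e^(−λt) = e^(−4.9 × 0.26) = e^(−1.274) ≈ 0.2797.

0.2797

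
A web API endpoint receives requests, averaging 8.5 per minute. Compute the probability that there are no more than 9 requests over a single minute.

0.6530

With mean μ = 8.5 per minute,
P(N ≤ 9) = Σ_{j=0}^{9} e^(−μ) μ^j/j! ≈ 0.6530.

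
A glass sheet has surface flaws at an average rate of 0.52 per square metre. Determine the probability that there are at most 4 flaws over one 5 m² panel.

Over the interval, μ = 0.52 × 5 = 2.6 (a 5 m² panel = 5 square metres).
P(N ≤ 4) = Σ_{j=0}^{4} e^(−μ) μ^j/j! ≈ 0.8774.

0.8774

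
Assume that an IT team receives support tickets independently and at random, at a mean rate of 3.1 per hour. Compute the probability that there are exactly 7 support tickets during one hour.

With mean μ = 3.1 per hour,
P(N = 7) = e^(−μ) μ^7/7! = e^(−3.1) · 3.1^7/5040 ≈ 0.0246.

0.0246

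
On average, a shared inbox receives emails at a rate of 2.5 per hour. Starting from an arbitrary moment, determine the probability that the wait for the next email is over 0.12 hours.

0.7408

The wait for the next event is exponential with rate λ = 2.5 per hour.
P(T > 0.12) = e^(−λt) = e^(−2.5 × 0.12) = e^(−0.3) ≈ 0.7408.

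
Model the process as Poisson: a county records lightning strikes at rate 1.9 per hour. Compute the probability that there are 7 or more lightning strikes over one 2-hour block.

Over the interval, μ = 1.9 × 2 = 3.8 (a 2-hour block = 2 hours).
P(N ≥ 7) = 1 − P(N ≤ 6) = 1 − Σ_{j=0}^{6} e^(−μ) μ^j/j! ≈ 0.0909.

0.0909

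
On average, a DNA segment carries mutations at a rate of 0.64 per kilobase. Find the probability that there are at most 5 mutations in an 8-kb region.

Over the interval, μ = 0.64 × 8 = 5.12 (an 8-kb region = 8 kilobases).
P(N ≤ 5) = Σ_{j=0}^{5} e^(−μ) μ^j/j! ≈ 0.5949.

0.5949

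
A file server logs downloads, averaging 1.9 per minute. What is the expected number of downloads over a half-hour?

57

E[N] = λt = 1.9 × 30 = 57 (a half-hour = 30 minutes).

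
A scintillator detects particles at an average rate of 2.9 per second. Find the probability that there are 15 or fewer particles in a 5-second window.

0.6192

Over the interval, μ = 2.9 × 5 = 14.5 (a 5-second window = 5 seconds).
P(N ≤ 15) = Σ_{j=0}^{15} e^(−μ) μ^j/j! ≈ 0.6192.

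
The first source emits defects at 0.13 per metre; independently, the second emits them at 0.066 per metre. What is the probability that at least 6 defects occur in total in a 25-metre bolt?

0.3665

Independent Poisson processes superpose: combined rate λ = 0.13 + 0.066 = 0.196 per metre.
Over the interval, μ = 0.196 × 25 = 4.9 (a 25-metre bolt = 25 metres).
P(N ≥ 6) = 1 − P(N ≤ 5) ≈ 0.3665.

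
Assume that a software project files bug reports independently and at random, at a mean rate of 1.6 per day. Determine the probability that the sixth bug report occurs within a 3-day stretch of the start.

Over the interval, μ = 1.6 × 3 = 4.8 (a 3-day stretch = 3 days).
The sixth arrival falls in the interval iff at least 6 events occur there: P(S_6 ≤ t) = P(N ≥ 6) = 1 − P(N ≤ 5) ≈ 0.3490.

0.3490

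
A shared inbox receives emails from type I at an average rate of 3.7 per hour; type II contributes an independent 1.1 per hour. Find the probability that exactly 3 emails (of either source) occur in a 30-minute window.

0.2090

Independent Poisson processes superpose: combined rate λ = 3.7 + 1.1 = 4.8 per hour.
Over the interval, μ = 4.8 × 0.5 = 2.4 (a 30-minute window = 0.5 hours).
P(N = 3) = e^(−2.4) · 2.4^3/3! ≈ 0.2090.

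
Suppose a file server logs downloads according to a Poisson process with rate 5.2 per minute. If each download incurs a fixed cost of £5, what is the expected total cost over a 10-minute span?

£260

E[N] = 5.2 × 10 = 52 (a 10-minute span = 10 minutes); E[cost] = 52 × £5 = £260.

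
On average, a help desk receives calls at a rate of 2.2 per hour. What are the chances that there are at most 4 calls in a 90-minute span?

0.7626

Over the interval, μ = 2.2 × 1.5 = 3.3 (a 90-minute span = 1.5 hours).
P(N ≤ 4) = Σ_{j=0}^{4} e^(−μ) μ^j/j! ≈ 0.7626.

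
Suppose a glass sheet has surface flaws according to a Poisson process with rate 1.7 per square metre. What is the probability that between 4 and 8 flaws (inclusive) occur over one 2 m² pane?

Over the interval, μ = 1.7 × 2 = 3.4 (a 2 m² pane = 2 square metres).
P(4 ≤ N ≤ 8) = Σ_{j=4}^{8} e^(−3.4) · 3.4^j/j! ≈ 0.4334.

0.4334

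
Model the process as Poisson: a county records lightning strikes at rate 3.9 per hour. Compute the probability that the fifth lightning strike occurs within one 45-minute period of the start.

Over the interval, μ = 3.9 × 0.75 = 2.925 (a 45-minute period = 0.75 hours).
The fifth arrival falls in the interval iff at least 5 events occur there: P(S_5 ≤ t) = P(N ≥ 5) = 1 − P(N ≤ 4) ≈ 0.1723.

0.1723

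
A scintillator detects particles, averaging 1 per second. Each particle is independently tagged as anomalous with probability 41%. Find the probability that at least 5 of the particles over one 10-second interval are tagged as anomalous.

0.3907

Thinning: the particles that are tagged as anomalous themselves form a Poisson process with rate 0.41 × 1 = 0.41 per second.
Over the interval, μ = 0.41 × 10 = 4.1 (a 10-second interval = 10 seconds).
P(N ≥ 5) = 1 − P(N ≤ 4) ≈ 0.3907.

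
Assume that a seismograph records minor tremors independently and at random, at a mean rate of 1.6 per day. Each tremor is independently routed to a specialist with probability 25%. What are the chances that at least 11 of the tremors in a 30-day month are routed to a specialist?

Thinning: the tremors that are routed to a specialist themselves form a Poisson process with rate 0.25 × 1.6 = 0.4 per day.
Over the interval, μ = 0.4 × 30 = 12 (a 30-day month = 30 days).
P(N ≥ 11) = 1 − P(N ≤ 10) ≈ 0.6528.

0.6528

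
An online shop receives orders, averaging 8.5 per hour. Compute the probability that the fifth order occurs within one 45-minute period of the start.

0.7620

Over the interval, μ = 8.5 × 0.75 = 6.375 (a 45-minute period = 0.75 hours).
The fifth arrival falls in the interval iff at least 5 events occur there: P(S_5 ≤ t) = P(N ≥ 5) = 1 − P(N ≤ 4) ≈ 0.7620.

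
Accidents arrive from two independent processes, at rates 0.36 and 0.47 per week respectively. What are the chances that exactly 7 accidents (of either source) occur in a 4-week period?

Independent Poisson processes superpose: combined rate λ = 0.36 + 0.47 = 0.83 per week.
Over the interval, μ = 0.83 × 4 = 3.32 (a 4-week period = 4 weeks).
P(N = 7) = e^(−3.32) · 3.32^7/7! ≈ 0.0319.

0.0319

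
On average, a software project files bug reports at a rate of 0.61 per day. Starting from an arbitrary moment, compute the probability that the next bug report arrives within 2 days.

Inter-arrival times are exponential with rate λ = 0.61 per day.
P(T ≤ 2) = 1 − e^(−λt) = 1 − e^(−0.61 × 2) = 1 − e^(−1.22) ≈ 0.7048.

0.7048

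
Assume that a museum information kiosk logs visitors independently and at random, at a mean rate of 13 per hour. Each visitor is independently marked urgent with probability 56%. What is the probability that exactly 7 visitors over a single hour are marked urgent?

0.1482

Thinning: the visitors that are marked urgent themselves form a Poisson process with rate 0.56 × 13 = 7.28 per hour.
So μ = 7.28.
P(N = 7) = e^(−7.28) · 7.28^7/7! ≈ 0.1482.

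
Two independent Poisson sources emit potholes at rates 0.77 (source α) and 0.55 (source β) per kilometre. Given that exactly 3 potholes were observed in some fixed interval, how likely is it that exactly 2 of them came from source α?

Given the total, each event is independently from source α with probability p = λ_α/(λ_α+λ_β) = 0.77/1.32 ≈ 0.5833.
So K ~ Binomial(3, 0.77/1.32): P(K = 2) = C(3,2) · (0.77/1.32)^2 · (0.55/1.32)^1 ≈ 0.4253.

0.4253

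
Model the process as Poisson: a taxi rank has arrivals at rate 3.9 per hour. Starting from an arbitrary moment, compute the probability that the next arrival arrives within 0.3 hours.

Inter-arrival times are exponential with rate λ = 3.9 per hour.
P(T ≤ 0.3) = 1 − e^(−λt) = 1 − e^(−3.9 × 0.3) = 1 − e^(−1.17) ≈ 0.6896.

0.6896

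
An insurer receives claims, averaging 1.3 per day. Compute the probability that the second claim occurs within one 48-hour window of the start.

0.7326

Over the interval, μ = 1.3 × 2 = 2.6 (a 48-hour window = 2 days).
The second arrival falls in the interval iff at least 2 events occur there: P(S_2 ≤ t) = P(N ≥ 2) = 1 − P(N ≤ 1) ≈ 0.7326.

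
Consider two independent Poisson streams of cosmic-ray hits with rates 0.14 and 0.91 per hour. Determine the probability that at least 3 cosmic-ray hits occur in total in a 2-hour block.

0.3504

Independent Poisson processes superpose: combined rate λ = 0.14 + 0.91 = 1.05 per hour.
Over the interval, μ = 1.05 × 2 = 2.1 (a 2-hour block = 2 hours).
P(N ≥ 3) = 1 − P(N ≤ 2) ≈ 0.3504.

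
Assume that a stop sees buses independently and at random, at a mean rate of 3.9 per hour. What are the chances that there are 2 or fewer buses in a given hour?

0.2531

With mean μ = 3.9 per hour,
P(N ≤ 2) = Σ_{j=0}^{2} e^(−μ) μ^j/j! ≈ 0.2531.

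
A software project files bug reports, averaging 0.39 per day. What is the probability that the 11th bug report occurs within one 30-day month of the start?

0.6206

Over the interval, μ = 0.39 × 30 = 11.7 (a 30-day month = 30 days).
The 11th arrival falls in the interval iff at least 11 events occur there: P(S_11 ≤ t) = P(N ≥ 11) = 1 − P(N ≤ 10) ≈ 0.6206.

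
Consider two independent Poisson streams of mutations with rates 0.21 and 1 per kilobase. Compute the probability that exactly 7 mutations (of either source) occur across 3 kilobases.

Independent Poisson processes superpose: combined rate λ = 0.21 + 1 = 1.21 per kilobase.
Over the interval, μ = 1.21 × 3 = 3.63 (3 kilobases).
P(N = 7) = e^(−3.63) · 3.63^7/7! ≈ 0.0437.

0.0437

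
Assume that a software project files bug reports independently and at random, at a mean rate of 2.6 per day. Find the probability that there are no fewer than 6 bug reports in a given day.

With mean μ = 2.6 per day,
P(N ≥ 6) = 1 − P(N ≤ 5) = 1 − Σ_{j=0}^{5} e^(−μ) μ^j/j! ≈ 0.0490.

0.0490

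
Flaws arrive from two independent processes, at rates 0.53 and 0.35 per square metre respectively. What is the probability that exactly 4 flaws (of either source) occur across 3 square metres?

0.1444

Independent Poisson processes superpose: combined rate λ = 0.53 + 0.35 = 0.88 per square metre.
Over the interval, μ = 0.88 × 3 = 2.64 (3 square metres).
P(N = 4) = e^(−2.64) · 2.64^4/4! ≈ 0.1444.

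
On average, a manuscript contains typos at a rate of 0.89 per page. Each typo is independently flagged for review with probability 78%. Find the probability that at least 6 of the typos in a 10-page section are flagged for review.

0.6918

Thinning: the typos that are flagged for review themselves form a Poisson process with rate 0.78 × 0.89 = 0.6942 per page.
Over the interval, μ = 0.6942 × 10 = 6.942 (a 10-page section = 10 pages).
P(N ≥ 6) = 1 − P(N ≤ 5) ≈ 0.6918.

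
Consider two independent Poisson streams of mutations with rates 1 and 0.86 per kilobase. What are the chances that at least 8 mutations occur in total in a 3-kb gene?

0.2005

Independent Poisson processes superpose: combined rate λ = 1 + 0.86 = 1.86 per kilobase.
Over the interval, μ = 1.86 × 3 = 5.58 (a 3-kb gene = 3 kilobases).
P(N ≥ 8) = 1 − P(N ≤ 7) ≈ 0.2005.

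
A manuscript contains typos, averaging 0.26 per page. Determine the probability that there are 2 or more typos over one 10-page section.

0.7326

Over the interval, μ = 0.26 × 10 = 2.6 (a 10-page section = 10 pages).
P(N ≥ 2) = 1 − P(N ≤ 1) = 1 − Σ_{j=0}^{1} e^(−μ) μ^j/j! ≈ 0.7326.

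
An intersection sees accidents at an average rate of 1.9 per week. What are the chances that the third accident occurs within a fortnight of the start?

0.7311

Over the interval, μ = 1.9 × 2 = 3.8 (a fortnight = 2 weeks).
The third arrival falls in the interval iff at least 3 events occur there: P(S_3 ≤ t) = P(N ≥ 3) = 1 − P(N ≤ 2) ≈ 0.7311.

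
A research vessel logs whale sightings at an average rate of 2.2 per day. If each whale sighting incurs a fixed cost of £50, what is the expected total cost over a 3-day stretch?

E[N] = 2.2 × 3 = 6.6 (a 3-day stretch = 3 days); E[cost] = 6.6 × £50 = £330.

£330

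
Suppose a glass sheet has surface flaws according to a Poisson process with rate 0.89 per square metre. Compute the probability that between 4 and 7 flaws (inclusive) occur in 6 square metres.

Over the interval, μ = 0.89 × 6 = 5.34 (6 square metres).
P(4 ≤ N ≤ 7) = Σ_{j=4}^{7} e^(−5.34) · 5.34^j/j! ≈ 0.6083.

0.6083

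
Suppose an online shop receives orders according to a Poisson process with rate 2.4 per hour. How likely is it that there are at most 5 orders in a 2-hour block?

Over the interval, μ = 2.4 × 2 = 4.8 (a 2-hour block = 2 hours).
P(N ≤ 5) = Σ_{j=0}^{5} e^(−μ) μ^j/j! ≈ 0.6510.

0.6510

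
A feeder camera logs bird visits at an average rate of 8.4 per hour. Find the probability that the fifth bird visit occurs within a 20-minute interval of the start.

0.1523

Over the interval, μ = 8.4 × 1/3 = 2.8 (a 20-minute interval = 1/3 hours).
The fifth arrival falls in the interval iff at least 5 events occur there: P(S_5 ≤ t) = P(N ≥ 5) = 1 − P(N ≤ 4) ≈ 0.1523.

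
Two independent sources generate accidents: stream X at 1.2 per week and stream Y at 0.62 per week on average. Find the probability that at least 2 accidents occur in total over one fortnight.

Independent Poisson processes superpose: combined rate λ = 1.2 + 0.62 = 1.82 per week.
Over the interval, μ = 1.82 × 2 = 3.64 (a fortnight = 2 weeks).
P(N ≥ 2) = 1 − P(N ≤ 1) ≈ 0.8782.

0.8782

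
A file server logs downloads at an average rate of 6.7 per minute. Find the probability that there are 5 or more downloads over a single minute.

With mean μ = 6.7 per minute,
P(N ≥ 5) = 1 − P(N ≤ 4) = 1 − Σ_{j=0}^{4} e^(−μ) μ^j/j! ≈ 0.7978.

0.7978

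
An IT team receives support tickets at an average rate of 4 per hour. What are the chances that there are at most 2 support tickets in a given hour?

With mean μ = 4 per hour,
P(N ≤ 2) = Σ_{j=0}^{2} e^(−μ) μ^j/j! ≈ 0.2381.

0.2381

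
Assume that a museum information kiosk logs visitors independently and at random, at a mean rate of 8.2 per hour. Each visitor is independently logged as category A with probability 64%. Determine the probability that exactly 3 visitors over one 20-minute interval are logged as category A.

0.1551

Thinning: the visitors that are logged as category A themselves form a Poisson process with rate 0.64 × 8.2 = 5.248 per hour.
Over the interval, μ = 5.248 × 1/3 ≈ 1.74933 (a 20-minute interval = 1/3 hours).
P(N = 3) = e^(−1.74933) · 1.74933^3/3! ≈ 0.1551.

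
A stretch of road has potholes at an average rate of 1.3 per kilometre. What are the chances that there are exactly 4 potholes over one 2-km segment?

0.1414

Over the interval, μ = 1.3 × 2 = 2.6 (a 2-km segment = 2 kilometres).
P(N = 4) = e^(−μ) μ^4/4! = e^(−2.6) · 2.6^4/24 ≈ 0.1414.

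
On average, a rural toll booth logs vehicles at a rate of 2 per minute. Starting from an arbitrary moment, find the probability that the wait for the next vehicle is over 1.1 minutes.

0.1108

The wait for the next event is exponential with rate λ = 2 per minute.
P(T > 1.1) = e^(−λt) = e^(−2 × 1.1) = e^(−2.2) ≈ 0.1108.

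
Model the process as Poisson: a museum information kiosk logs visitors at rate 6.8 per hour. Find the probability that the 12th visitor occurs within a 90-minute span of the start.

0.3262

Over the interval, μ = 6.8 × 1.5 = 10.2 (a 90-minute span = 1.5 hours).
The 12th arrival falls in the interval iff at least 12 events occur there: P(S_12 ≤ t) = P(N ≥ 12) = 1 − P(N ≤ 11) ≈ 0.3262.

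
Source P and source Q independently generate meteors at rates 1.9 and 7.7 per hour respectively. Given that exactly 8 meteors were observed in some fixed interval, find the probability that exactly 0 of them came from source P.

0.1713

Given the total, each event is independently from source P with probability p = λ_P/(λ_P+λ_Q) = 1.9/9.6 ≈ 0.1979.
So K ~ Binomial(8, 1.9/9.6): P(K = 0) = C(8,0) · (1.9/9.6)^0 · (7.7/9.6)^8 ≈ 0.1713.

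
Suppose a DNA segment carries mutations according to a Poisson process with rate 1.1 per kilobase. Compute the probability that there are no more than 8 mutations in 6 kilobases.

Over the interval, μ = 1.1 × 6 = 6.6 (6 kilobases).
P(N ≤ 8) = Σ_{j=0}^{8} e^(−μ) μ^j/j! ≈ 0.7796.

0.7796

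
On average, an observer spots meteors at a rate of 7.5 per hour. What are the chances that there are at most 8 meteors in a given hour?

With mean μ = 7.5 per hour,
P(N ≤ 8) = Σ_{j=0}^{8} e^(−μ) μ^j/j! ≈ 0.6620.

0.6620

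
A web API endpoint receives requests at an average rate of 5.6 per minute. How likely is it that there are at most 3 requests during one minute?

With mean μ = 5.6 per minute,
P(N ≤ 3) = Σ_{j=0}^{3} e^(−μ) μ^j/j! ≈ 0.1906.

0.1906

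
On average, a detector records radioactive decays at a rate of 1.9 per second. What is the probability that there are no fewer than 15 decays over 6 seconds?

0.1766

Over the interval, μ = 1.9 × 6 = 11.4 (6 seconds).
P(N ≥ 15) = 1 − P(N ≤ 14) = 1 − Σ_{j=0}^{14} e^(−μ) μ^j/j! ≈ 0.1766.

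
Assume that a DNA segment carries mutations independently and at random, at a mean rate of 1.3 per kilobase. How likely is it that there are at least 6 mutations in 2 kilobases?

0.0490

Over the interval, μ = 1.3 × 2 = 2.6 (2 kilobases).
P(N ≥ 6) = 1 − P(N ≤ 5) = 1 − Σ_{j=0}^{5} e^(−μ) μ^j/j! ≈ 0.0490.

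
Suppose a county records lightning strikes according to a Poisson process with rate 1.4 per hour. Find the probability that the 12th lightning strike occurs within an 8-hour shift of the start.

Over the interval, μ = 1.4 × 8 = 11.2 (an 8-hour shift = 8 hours).
The 12th arrival falls in the interval iff at least 12 events occur there: P(S_12 ≤ t) = P(N ≥ 12) = 1 − P(N ≤ 11) ≈ 0.4446.

0.4446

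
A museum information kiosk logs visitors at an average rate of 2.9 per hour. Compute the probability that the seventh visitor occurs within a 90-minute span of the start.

Over the interval, μ = 2.9 × 1.5 = 4.35 (a 90-minute span = 1.5 hours).
The seventh arrival falls in the interval iff at least 7 events occur there: P(S_7 ≤ t) = P(N ≥ 7) = 1 − P(N ≤ 6) ≈ 0.1502.

0.1502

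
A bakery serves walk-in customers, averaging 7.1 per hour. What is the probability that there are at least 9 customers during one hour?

0.2840

With mean μ = 7.1 per hour,
P(N ≥ 9) = 1 − P(N ≤ 8) = 1 − Σ_{j=0}^{8} e^(−μ) μ^j/j! ≈ 0.2840.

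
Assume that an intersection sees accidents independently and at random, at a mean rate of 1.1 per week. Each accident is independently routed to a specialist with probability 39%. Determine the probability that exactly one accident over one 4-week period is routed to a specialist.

0.3085

Thinning: the accidents that are routed to a specialist themselves form a Poisson process with rate 0.39 × 1.1 = 0.429 per week.
Over the interval, μ = 0.429 × 4 = 1.716 (a 4-week period = 4 weeks).
P(N = 1) = e^(−1.716) · 1.716^1/1! ≈ 0.3085.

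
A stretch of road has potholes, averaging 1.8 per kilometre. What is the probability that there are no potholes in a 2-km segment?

Over the interval, μ = 1.8 × 2 = 3.6 (a 2-km segment = 2 kilometres).
P(N = 0) = e^(−μ) μ^0/0! = e^(−3.6) · 3.6^0/1 ≈ 0.0273.

0.0273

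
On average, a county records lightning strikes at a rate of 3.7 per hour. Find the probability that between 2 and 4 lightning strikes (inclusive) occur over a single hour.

With mean μ = 3.7 per hour,
P(2 ≤ N ≤ 4) = Σ_{j=2}^{4} e^(−3.7) · 3.7^j/j! ≈ 0.5710.

0.5710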